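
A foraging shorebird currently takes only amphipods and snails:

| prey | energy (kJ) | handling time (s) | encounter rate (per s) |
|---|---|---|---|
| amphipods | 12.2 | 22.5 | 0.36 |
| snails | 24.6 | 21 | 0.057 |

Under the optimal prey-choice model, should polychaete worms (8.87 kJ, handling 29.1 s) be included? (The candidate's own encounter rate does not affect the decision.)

No

Current rate: (0.36×12.2 + 0.057×24.6)/(1 + 0.36×22.5 + 0.057×21) = 0.5627 kJ/s.
Profitability of polychaete worms: 8.87/29.1 = 0.3048 kJ/s.
0.3048 < 0.5627, so adding polychaete worms would lower the average — exclude it.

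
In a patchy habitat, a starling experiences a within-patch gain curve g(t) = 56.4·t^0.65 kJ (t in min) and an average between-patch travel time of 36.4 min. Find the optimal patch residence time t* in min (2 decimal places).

By the marginal value theorem, leave when the instantaneous gain rate g'(t) equals the habitat-wide average g(t)/(T + t).
g'(t) = 0.65·56.4·t^-0.35. Setting 0.65·56.4·t^-0.35 = 56.4·t^0.65/(36.4+t) gives 0.65(36.4+t) = t, so 0.35·t = 0.65×36.4.
t* = 0.65×36.4/0.35 = 67.6 min.

67.60 min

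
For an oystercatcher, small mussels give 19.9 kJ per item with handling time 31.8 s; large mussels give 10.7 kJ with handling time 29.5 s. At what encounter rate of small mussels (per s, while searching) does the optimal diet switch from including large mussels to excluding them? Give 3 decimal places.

Drop large mussels once their profitability E₂/h₂ falls below the rate achievable on small mussels alone: E₂/h₂ = λE₁/(1 + λh₁).
Solve for λ: λE₁h₂ = E₂(1 + λh₁) → λ(E₁h₂ − E₂h₁) = E₂ → λ = E₂/(E₁h₂ − E₂h₁).
λ = 10.7/(19.9×29.5 − 10.7×31.8) = 10.7/246.8 = 0.04336 per s.

0.043 per s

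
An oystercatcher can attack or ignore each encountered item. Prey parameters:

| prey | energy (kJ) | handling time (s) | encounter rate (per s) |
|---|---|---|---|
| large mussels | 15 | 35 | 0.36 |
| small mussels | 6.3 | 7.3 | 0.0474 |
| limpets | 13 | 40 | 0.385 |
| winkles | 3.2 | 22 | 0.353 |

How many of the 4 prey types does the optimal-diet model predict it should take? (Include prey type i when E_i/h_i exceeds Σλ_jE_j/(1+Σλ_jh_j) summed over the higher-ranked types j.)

E/h in descending order: small mussels 0.863, large mussels 0.429, limpets 0.325, winkles 0.145 kJ/s. The optimal diet is the largest prefix of this list for which every included type satisfies E_i/h_i > R on the types above it.
Rate on top 1: 0.2219. large mussels: 0.429 > 0.2219 → include.
Rate on top 2: 0.4086. limpets: 0.325 < 0.4086 → exclude; stop.
Optimal diet: small mussels, large mussels — 2 of 4 types.

2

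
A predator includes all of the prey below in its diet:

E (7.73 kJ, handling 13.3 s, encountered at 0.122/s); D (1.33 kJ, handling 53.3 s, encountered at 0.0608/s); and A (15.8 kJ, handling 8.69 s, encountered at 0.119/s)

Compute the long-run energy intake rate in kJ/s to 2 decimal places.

R = Σλ_iE_i / (1 + Σλ_ih_i)
Numerator: 0.122×7.73 + 0.0608×1.33 + 0.119×15.8 = 2.904
Denominator: 1 + 0.122×13.3 + 0.0608×53.3 + 0.119×8.69 = 6.897
R = 2.904/6.897 = 0.421 kJ/s

0.42 kJ/s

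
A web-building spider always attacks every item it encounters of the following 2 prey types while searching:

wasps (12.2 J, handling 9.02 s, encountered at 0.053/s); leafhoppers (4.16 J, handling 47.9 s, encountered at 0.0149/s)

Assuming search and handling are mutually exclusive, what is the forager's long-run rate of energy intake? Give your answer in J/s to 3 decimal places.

Energy encountered per unit search time: 0.053×12.2 + 0.0149×4.16 = 0.7086 J/s.
Handling time per unit search time: 0.053×9.02 + 0.0149×47.9 = 1.192.
Rate = 0.7086/(1 + 1.192) = 0.3233 J/s.

0.323 J/s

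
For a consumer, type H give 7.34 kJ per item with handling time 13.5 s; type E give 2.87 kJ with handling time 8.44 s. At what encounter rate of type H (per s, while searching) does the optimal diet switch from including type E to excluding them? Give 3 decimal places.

0.124 per s

The zero-one rule: include type E iff E₂/h₂ > λE₁/(1+λh₁). Equality gives the switch point.
λE₁h₂ = E₂ + λE₂h₁ ⇒ λ = E₂/(E₁h₂ − E₂h₁) = 2.87/(61.95 − 38.75) = 0.1237 per s.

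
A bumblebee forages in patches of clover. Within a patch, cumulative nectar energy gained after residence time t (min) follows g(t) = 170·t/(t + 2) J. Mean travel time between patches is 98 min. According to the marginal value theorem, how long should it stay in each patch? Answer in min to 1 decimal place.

14.0 min

Optimal t* satisfies g'(t*) = g(t*)/(T + t*).
g'(t) = 170·2/(t + 2)². Setting 170·2/(t+2)² = 170t/[(t+2)(98+t)] gives 2(98+t) = t(t+2), so t² = 2×98 = 196.
t* = √196 = 14 min.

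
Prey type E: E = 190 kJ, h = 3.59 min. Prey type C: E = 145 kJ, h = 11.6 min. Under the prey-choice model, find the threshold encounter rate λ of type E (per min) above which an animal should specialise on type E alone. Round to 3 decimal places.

The zero-one rule: include type C iff E₂/h₂ > λE₁/(1+λh₁). Equality gives the switch point.
λE₁h₂ = E₂ + λE₂h₁ ⇒ λ = E₂/(E₁h₂ − E₂h₁) = 145/(2204 − 520.5) = 0.08613 per min.

0.086 per min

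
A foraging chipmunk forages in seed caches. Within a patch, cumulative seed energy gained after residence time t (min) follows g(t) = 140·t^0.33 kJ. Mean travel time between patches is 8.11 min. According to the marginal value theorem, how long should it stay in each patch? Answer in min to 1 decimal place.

Optimal t* satisfies g'(t*) = g(t*)/(T + t*).
g'(t) = 0.33·140·t^-0.67. Setting 0.33·140·t^-0.67 = 140·t^0.33/(8.11+t) gives 0.33(8.11+t) = t, so 0.67·t = 0.33×8.11.
t* = 0.33×8.11/0.67 = 3.994 min.

4.0 min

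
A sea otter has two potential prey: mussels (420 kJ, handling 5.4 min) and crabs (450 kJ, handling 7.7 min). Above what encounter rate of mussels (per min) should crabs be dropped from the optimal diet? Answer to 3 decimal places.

Drop crabs once their profitability E₂/h₂ falls below the rate achievable on mussels alone: E₂/h₂ = λE₁/(1 + λh₁).
Solve for λ: λE₁h₂ = E₂(1 + λh₁) → λ(E₁h₂ − E₂h₁) = E₂ → λ = E₂/(E₁h₂ − E₂h₁).
λ = 450/(420×7.7 − 450×5.4) = 450/804 = 0.5597 per min.

0.560 per min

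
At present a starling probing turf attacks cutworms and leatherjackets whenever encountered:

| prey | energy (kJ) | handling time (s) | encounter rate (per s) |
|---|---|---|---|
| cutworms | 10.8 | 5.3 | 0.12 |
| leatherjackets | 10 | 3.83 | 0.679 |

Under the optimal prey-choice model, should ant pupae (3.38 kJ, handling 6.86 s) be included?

Intake rate on the current diet: R = (0.12×10.8 + 0.679×10) / (1 + 0.12×5.3 + 0.679×3.83) = 8.086/4.237 = 1.909 kJ/s.
Profitability of ant pupae: 3.38/6.86 = 0.4927 kJ/s.
Since 0.4927 < R, time spent handling ant pupae is better spent searching.

No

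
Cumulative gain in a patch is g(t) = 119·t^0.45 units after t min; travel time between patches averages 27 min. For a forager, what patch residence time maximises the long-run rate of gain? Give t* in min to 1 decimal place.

22.1 min

By the marginal value theorem, leave when the instantaneous gain rate g'(t) equals the habitat-wide average g(t)/(T + t).
g'(t) = 0.45·119·t^-0.55. Setting 0.45·119·t^-0.55 = 119·t^0.45/(27+t) gives 0.45(27+t) = t, so 0.55·t = 0.45×27.
t* = 0.45×27/0.55 = 22.09 min.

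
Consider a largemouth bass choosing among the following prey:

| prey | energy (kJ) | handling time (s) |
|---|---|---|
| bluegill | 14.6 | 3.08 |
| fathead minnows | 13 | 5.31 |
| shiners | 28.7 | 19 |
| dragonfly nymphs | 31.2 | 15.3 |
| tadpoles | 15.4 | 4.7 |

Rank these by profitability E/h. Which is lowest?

shiners

Profitability E/h (kJ/s): bluegill = 14.6/3.08 = 4.74, fathead minnows = 13/5.31 = 2.45, shiners = 28.7/19 = 1.51, dragonfly nymphs = 31.2/15.3 = 2.04, tadpoles = 15.4/4.7 = 3.28.
Ranked: bluegill > tadpoles > fathead minnows > dragonfly nymphs > shiners.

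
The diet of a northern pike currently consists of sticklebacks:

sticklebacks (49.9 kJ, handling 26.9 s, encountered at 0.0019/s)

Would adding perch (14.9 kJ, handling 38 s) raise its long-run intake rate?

Yes

On sticklebacks alone, R = ΣλE/(1+Σλh) = 0.09481/1.051 = 0.0902 kJ/s.
perch: E/h = 14.9/38 = 0.3921 kJ/s.
0.3921 > 0.0902, so adding perch raises the average — include it.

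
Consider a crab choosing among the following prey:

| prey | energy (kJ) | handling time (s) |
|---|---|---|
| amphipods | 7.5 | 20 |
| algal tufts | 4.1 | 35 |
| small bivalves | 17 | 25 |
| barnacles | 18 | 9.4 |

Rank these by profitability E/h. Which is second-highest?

small bivalves

In descending order of E/h:
barnacles: 18/9.4 = 1.91 kJ/s
small bivalves: 17/25 = 0.68 kJ/s
amphipods: 7.5/20 = 0.375 kJ/s
algal tufts: 4.1/35 = 0.117 kJ/s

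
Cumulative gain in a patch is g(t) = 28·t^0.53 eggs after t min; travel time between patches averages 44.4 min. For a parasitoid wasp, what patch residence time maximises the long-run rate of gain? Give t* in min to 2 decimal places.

50.07 min

Optimal t* satisfies g'(t*) = g(t*)/(T + t*).
g'(t) = 0.53·28·t^-0.47. Setting 0.53·28·t^-0.47 = 28·t^0.53/(44.4+t) gives 0.53(44.4+t) = t, so 0.47·t = 0.53×44.4.
t* = 0.53×44.4/0.47 = 50.07 min.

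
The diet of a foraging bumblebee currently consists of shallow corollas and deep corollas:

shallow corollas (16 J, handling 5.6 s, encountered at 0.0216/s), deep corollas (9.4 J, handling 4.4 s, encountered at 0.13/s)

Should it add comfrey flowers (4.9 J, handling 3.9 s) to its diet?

Yes

Current rate: (0.0216×16 + 0.13×9.4)/(1 + 0.0216×5.6 + 0.13×4.4) = 0.926 J/s.
comfrey flowers: E/h = 4.9/3.9 = 1.256 J/s.
1.256 > 0.926, so adding comfrey flowers raises the average — include it.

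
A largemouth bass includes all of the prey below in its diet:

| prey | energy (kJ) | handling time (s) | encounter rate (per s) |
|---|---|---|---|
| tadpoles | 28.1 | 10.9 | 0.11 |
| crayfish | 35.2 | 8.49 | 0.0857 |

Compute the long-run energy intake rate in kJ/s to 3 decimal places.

2.087 kJ/s

R = (0.11×28.1 + 0.0857×35.2) / (1 + 0.11×10.9 + 0.0857×8.49) = 6.108/2.927 = 2.087 kJ/s.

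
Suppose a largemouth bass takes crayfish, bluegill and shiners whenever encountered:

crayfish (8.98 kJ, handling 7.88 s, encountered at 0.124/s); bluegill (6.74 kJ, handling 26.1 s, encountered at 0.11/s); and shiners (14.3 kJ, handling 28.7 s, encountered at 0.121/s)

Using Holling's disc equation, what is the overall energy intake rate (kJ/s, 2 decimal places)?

0.43 kJ/s

Energy encountered per unit search time: 0.124×8.98 + 0.11×6.74 + 0.121×14.3 = 3.585 kJ/s.
Handling time per unit search time: 0.124×7.88 + 0.11×26.1 + 0.121×28.7 = 7.321.
Rate = 3.585/(1 + 7.321) = 0.4309 kJ/s.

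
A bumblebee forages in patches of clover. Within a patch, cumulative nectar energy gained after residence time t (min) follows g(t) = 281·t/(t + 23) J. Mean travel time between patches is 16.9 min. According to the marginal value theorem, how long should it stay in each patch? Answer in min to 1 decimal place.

Maximise g(t)/(T+t): set derivative to zero → g'(t)(T+t) = g(t).
g'(t) = 281·23/(t + 23)². Setting 281·23/(t+23)² = 281t/[(t+23)(16.9+t)] gives 23(16.9+t) = t(t+23), so t² = 23×16.9 = 388.7.
t* = √388.7 = 19.72 min.

19.7 min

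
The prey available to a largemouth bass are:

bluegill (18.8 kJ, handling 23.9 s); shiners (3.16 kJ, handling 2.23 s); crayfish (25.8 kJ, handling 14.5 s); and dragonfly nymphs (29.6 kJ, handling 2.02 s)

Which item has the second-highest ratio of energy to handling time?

crayfish

Profitability E/h (kJ/s): bluegill = 18.8/23.9 = 0.787, shiners = 3.16/2.23 = 1.42, crayfish = 25.8/14.5 = 1.78, dragonfly nymphs = 29.6/2.02 = 14.7.
Ranked: dragonfly nymphs > crayfish > shiners > bluegill.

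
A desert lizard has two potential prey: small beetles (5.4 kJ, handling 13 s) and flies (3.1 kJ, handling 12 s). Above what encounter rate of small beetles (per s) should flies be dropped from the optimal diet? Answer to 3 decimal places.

0.127 per s

At the threshold, the rate on small beetles alone equals the profitability of flies: λ·5.4/(1 + λ·13) = 3.1/12 = 0.2583.
Rearranging, λ(5.4 − 0.2583×13) = 0.2583, so λ = 0.2583/2.042 = 0.1265 per s.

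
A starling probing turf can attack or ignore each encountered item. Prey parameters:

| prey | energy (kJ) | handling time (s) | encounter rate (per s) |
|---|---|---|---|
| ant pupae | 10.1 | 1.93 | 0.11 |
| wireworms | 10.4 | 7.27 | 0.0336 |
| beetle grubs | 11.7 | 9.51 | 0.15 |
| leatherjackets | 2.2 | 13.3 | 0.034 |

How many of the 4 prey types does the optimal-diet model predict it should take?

3

Profitabilities (E/h, kJ/s): ant pupae 5.23, wireworms 1.43, beetle grubs 1.23, leatherjackets 0.165. Add prey in this order while the next type's profitability exceeds the intake rate on those already taken.
Rate on top 1: 0.9164. wireworms: 1.43 > 0.9164 → include.
Rate on top 2: 1.003. beetle grubs: 1.23 > 1.003 → include.
Rate on top 3: 1.115. leatherjackets: 0.165 < 1.115 → exclude; stop.
Optimal diet: ant pupae, wireworms, beetle grubs — 3 of 4 types.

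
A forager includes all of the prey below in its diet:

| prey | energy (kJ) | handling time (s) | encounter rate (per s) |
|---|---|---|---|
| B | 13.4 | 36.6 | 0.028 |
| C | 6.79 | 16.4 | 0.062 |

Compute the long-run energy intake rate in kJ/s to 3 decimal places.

R = (0.028×13.4 + 0.062×6.79) / (1 + 0.028×36.6 + 0.062×16.4) = 0.7962/3.042 = 0.2618 kJ/s.

0.262 kJ/s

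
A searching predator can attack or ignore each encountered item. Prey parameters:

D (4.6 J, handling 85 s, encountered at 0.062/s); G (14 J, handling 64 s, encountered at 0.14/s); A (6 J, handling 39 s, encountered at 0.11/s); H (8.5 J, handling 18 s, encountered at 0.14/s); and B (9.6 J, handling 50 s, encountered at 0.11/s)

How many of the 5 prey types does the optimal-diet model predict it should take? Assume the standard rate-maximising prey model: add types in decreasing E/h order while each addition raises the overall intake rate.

E/h in descending order: H 0.472, G 0.219, B 0.192, A 0.154, D 0.0541 J/s. The optimal diet is the largest prefix of this list for which every included type satisfies E_i/h_i > R on the types above it.
Rate on top 1: 0.3381. G: 0.219 < 0.3381 → exclude; stop.
Optimal diet: H — 1 of 5 types.

1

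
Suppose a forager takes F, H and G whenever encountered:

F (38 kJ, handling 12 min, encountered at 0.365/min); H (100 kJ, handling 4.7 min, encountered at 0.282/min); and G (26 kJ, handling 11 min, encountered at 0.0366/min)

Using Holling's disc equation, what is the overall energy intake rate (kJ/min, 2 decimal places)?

6.05 kJ/min

Energy encountered per unit search time: 0.365×38 + 0.282×100 + 0.0366×26 = 43.02 kJ/min.
Handling time per unit search time: 0.365×12 + 0.282×4.7 + 0.0366×11 = 6.108.
Rate = 43.02/(1 + 6.108) = 6.053 kJ/min.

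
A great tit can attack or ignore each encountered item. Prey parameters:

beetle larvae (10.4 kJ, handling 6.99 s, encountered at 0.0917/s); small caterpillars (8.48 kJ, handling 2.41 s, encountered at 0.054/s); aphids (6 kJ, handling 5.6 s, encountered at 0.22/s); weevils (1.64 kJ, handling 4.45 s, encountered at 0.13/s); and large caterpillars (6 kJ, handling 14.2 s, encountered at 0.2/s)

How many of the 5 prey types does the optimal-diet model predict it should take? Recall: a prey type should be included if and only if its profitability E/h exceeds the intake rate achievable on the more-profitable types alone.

3

Profitabilities (E/h, kJ/s): small caterpillars 3.52, beetle larvae 1.49, aphids 1.07, large caterpillars 0.423, weevils 0.369. Add prey in this order while the next type's profitability exceeds the intake rate on those already taken.
Rate on top 1: 0.4052. beetle larvae: 1.49 > 0.4052 → include.
Rate on top 2: 0.797. aphids: 1.07 > 0.797 → include.
Rate on top 3: 0.9096. large caterpillars: 0.423 < 0.9096 → exclude; stop.
Optimal diet: small caterpillars, beetle larvae, aphids — 3 of 5 types.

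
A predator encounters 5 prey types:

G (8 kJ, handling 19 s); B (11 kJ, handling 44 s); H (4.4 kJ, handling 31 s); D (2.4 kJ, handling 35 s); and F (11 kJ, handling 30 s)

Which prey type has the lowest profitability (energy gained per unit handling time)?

D

In descending order of E/h:
G: 8/19 = 0.421 kJ/s
F: 11/30 = 0.367 kJ/s
B: 11/44 = 0.25 kJ/s
H: 4.4/31 = 0.142 kJ/s
D: 2.4/35 = 0.0686 kJ/s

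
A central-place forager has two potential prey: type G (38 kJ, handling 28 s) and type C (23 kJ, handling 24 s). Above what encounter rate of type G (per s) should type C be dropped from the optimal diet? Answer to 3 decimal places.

0.086 per s

Drop type C once their profitability E₂/h₂ falls below the rate achievable on type G alone: E₂/h₂ = λE₁/(1 + λh₁).
Solve for λ: λE₁h₂ = E₂(1 + λh₁) → λ(E₁h₂ − E₂h₁) = E₂ → λ = E₂/(E₁h₂ − E₂h₁).
λ = 23/(38×24 − 23×28) = 23/268 = 0.08582 per s.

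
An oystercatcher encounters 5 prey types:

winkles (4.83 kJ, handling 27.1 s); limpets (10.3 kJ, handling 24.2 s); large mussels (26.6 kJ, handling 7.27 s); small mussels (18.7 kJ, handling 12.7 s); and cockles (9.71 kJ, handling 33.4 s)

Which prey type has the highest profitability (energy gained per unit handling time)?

large mussels

Profitability E/h (kJ/s): winkles = 4.83/27.1 = 0.178, limpets = 10.3/24.2 = 0.426, large mussels = 26.6/7.27 = 3.66, small mussels = 18.7/12.7 = 1.47, cockles = 9.71/33.4 = 0.291.
Ranked: large mussels > small mussels > limpets > cockles > winkles.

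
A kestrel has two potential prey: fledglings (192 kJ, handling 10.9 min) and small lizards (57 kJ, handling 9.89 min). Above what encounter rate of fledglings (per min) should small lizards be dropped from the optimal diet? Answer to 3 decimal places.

The zero-one rule: include small lizards iff E₂/h₂ > λE₁/(1+λh₁). Equality gives the switch point.
λE₁h₂ = E₂ + λE₂h₁ ⇒ λ = E₂/(E₁h₂ − E₂h₁) = 57/(1899 − 621.3) = 0.04462 per min.

0.045 per min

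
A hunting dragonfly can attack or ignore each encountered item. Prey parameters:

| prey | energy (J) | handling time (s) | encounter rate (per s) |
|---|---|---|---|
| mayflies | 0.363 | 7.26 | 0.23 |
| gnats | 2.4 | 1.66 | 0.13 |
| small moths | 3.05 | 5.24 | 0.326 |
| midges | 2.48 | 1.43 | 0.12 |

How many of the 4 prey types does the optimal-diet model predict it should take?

3

E/h in descending order: midges 1.73, gnats 1.45, small moths 0.582, mayflies 0.05 J/s. The optimal diet is the largest prefix of this list for which every included type satisfies E_i/h_i > R on the types above it.
Rate on top 1: 0.254. gnats: 1.45 > 0.254 → include.
Rate on top 2: 0.4394. small moths: 0.582 > 0.4394 → include.
Rate on top 3: 0.5181. mayflies: 0.05 < 0.5181 → exclude; stop.
Optimal diet: midges, gnats, small moths — 3 of 4 types.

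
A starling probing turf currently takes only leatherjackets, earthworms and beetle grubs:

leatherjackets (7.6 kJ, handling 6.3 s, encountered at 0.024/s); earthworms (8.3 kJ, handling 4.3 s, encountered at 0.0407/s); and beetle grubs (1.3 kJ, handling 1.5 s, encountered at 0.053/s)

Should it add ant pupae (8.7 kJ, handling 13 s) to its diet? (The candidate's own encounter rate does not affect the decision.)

On leatherjackets, earthworms and beetle grubs alone, R = ΣλE/(1+Σλh) = 0.5891/1.406 = 0.4191 kJ/s.
ant pupae: E/h = 8.7/13 = 0.6692 kJ/s.
0.6692 > 0.4191, so adding ant pupae raises the average — include it.

Yes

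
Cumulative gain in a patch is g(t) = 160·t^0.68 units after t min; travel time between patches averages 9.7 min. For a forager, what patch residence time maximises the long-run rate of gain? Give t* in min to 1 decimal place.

20.6 min

By the marginal value theorem, leave when the instantaneous gain rate g'(t) equals the habitat-wide average g(t)/(T + t).
g'(t) = 0.68·160·t^-0.32. Setting 0.68·160·t^-0.32 = 160·t^0.68/(9.7+t) gives 0.68(9.7+t) = t, so 0.32·t = 0.68×9.7.
t* = 0.68×9.7/0.32 = 20.61 min.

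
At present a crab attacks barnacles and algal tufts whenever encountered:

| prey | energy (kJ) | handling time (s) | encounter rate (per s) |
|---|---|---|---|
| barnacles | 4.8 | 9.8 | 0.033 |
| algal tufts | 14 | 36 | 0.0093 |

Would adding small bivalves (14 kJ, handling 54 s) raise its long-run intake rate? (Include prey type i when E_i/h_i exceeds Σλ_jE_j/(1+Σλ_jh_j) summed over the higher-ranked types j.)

On barnacles and algal tufts alone, R = ΣλE/(1+Σλh) = 0.2886/1.658 = 0.174 kJ/s.
Profitability of small bivalves: 14/54 = 0.2593 kJ/s.
Since 0.2593 > R, including small bivalves increases the long-run rate.

Yes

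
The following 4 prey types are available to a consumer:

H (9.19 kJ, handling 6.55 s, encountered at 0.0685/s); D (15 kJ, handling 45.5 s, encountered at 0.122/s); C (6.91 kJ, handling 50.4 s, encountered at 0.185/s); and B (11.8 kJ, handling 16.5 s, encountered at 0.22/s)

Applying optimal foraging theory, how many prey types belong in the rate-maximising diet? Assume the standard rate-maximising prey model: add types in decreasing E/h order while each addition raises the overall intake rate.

2

Profitabilities (E/h, kJ/s): H 1.4, B 0.715, D 0.33, C 0.137. Add prey in this order while the next type's profitability exceeds the intake rate on those already taken.
Rate on top 1: 0.4345. B: 0.715 > 0.4345 → include.
Rate on top 2: 0.6351. D: 0.33 < 0.6351 → exclude; stop.
Optimal diet: H, B — 2 of 4 types.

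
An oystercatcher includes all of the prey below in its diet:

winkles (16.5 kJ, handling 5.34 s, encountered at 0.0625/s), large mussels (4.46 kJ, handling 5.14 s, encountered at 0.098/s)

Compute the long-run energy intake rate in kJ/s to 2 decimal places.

0.80 kJ/s

R = (0.0625×16.5 + 0.098×4.46) / (1 + 0.0625×5.34 + 0.098×5.14) = 1.468/1.837 = 0.7991 kJ/s.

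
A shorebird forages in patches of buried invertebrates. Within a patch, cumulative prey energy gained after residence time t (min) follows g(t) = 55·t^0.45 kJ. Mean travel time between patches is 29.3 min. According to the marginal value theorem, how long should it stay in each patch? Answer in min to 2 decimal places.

23.97 min

Maximise g(t)/(T+t): set derivative to zero → g'(t)(T+t) = g(t).
g'(t) = 0.45·55·t^-0.55. Setting 0.45·55·t^-0.55 = 55·t^0.45/(29.3+t) gives 0.45(29.3+t) = t, so 0.55·t = 0.45×29.3.
t* = 0.45×29.3/0.55 = 23.97 min.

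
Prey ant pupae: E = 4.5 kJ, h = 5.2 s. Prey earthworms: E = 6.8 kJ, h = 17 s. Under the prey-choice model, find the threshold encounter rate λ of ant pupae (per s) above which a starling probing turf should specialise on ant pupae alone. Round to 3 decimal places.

0.165 per s

Drop earthworms once their profitability E₂/h₂ falls below the rate achievable on ant pupae alone: E₂/h₂ = λE₁/(1 + λh₁).
Solve for λ: λE₁h₂ = E₂(1 + λh₁) → λ(E₁h₂ − E₂h₁) = E₂ → λ = E₂/(E₁h₂ − E₂h₁).
λ = 6.8/(4.5×17 − 6.8×5.2) = 6.8/41.14 = 0.1653 per s.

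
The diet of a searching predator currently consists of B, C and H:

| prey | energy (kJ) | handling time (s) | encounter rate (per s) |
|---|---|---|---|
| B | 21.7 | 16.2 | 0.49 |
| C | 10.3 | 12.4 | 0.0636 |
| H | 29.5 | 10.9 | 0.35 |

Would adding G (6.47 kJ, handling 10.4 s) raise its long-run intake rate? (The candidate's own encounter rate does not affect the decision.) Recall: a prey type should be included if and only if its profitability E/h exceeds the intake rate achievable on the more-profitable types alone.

Current rate: (0.49×21.7 + 0.0636×10.3 + 0.35×29.5)/(1 + 0.49×16.2 + 0.0636×12.4 + 0.35×10.9) = 1.596 kJ/s.
Profitability of G: 6.47/10.4 = 0.6221 kJ/s.
Since 0.6221 < R, time spent handling G is better spent searching.

No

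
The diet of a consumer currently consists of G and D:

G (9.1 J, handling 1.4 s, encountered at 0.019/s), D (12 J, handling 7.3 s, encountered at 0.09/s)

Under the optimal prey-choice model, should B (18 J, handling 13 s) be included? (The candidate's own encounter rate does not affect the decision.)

On G and D alone, R = ΣλE/(1+Σλh) = 1.253/1.684 = 0.7442 J/s.
Profitability of B: 18/13 = 1.385 J/s.
Since 1.385 > R, including B increases the long-run rate.

Yes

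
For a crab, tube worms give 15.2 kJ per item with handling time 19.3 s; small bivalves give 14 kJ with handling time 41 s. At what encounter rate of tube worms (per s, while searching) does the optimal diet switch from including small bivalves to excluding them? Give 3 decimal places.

The zero-one rule: include small bivalves iff E₂/h₂ > λE₁/(1+λh₁). Equality gives the switch point.
λE₁h₂ = E₂ + λE₂h₁ ⇒ λ = E₂/(E₁h₂ − E₂h₁) = 14/(623.2 − 270.2) = 0.03966 per s.

0.040 per s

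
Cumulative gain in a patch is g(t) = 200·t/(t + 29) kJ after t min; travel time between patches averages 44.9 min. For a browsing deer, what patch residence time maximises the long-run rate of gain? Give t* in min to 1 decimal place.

36.1 min

Optimal t* satisfies g'(t*) = g(t*)/(T + t*).
g'(t) = 200·29/(t + 29)². Setting 200·29/(t+29)² = 200t/[(t+29)(44.9+t)] gives 29(44.9+t) = t(t+29), so t² = 29×44.9 = 1302.
t* = √1302 = 36.08 min.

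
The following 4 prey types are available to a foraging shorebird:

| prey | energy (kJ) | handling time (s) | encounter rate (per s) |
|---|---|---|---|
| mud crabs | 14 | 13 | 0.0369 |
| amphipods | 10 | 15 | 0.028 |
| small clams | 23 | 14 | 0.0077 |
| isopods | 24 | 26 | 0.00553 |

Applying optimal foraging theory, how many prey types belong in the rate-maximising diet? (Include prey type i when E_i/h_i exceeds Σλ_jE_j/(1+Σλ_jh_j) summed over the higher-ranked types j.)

4

Rank by E/h (kJ/s): small clams 1.64, mud crabs 1.08, isopods 0.923, amphipods 0.667. Include each in turn until the next type's E/h falls below the running intake rate.
Rate on top 1: 0.1599. mud crabs: 1.08 > 0.1599 → include.
Rate on top 2: 0.437. isopods: 0.923 > 0.437 → include.
Rate on top 3: 0.4773. amphipods: 0.667 > 0.4773 → include.
Optimal diet: small clams, mud crabs, isopods, amphipods — 4 of 4 types.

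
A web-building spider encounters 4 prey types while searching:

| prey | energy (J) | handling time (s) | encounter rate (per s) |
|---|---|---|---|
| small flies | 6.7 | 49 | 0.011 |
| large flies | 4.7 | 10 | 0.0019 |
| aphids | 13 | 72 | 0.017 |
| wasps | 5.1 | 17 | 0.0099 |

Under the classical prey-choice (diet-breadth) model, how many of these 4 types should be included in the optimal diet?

Profitabilities (E/h, J/s): large flies 0.47, wasps 0.3, aphids 0.181, small flies 0.137. Add prey in this order while the next type's profitability exceeds the intake rate on those already taken.
Rate on top 1: 0.008763. wasps: 0.3 > 0.008763 → include.
Rate on top 2: 0.05005. aphids: 0.181 > 0.05005 → include.
Rate on top 3: 0.1163. small flies: 0.137 > 0.1163 → include.
Optimal diet: large flies, wasps, aphids, small flies — 4 of 4 types.

4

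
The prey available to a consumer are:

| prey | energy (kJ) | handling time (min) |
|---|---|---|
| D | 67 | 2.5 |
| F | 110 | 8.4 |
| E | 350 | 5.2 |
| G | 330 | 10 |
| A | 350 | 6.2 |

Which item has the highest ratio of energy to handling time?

In descending order of E/h:
E: 350/5.2 = 67.3 kJ/min
A: 350/6.2 = 56.5 kJ/min
G: 330/10 = 33 kJ/min
D: 67/2.5 = 26.8 kJ/min
F: 110/8.4 = 13.1 kJ/min

E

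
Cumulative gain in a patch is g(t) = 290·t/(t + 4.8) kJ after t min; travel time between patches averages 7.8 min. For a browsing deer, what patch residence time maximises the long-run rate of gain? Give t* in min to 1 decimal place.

Optimal t* satisfies g'(t*) = g(t*)/(T + t*).
g'(t) = 290·4.8/(t + 4.8)². Setting 290·4.8/(t+4.8)² = 290t/[(t+4.8)(7.8+t)] gives 4.8(7.8+t) = t(t+4.8), so t² = 4.8×7.8 = 37.44.
t* = √37.44 = 6.119 min.

6.1 min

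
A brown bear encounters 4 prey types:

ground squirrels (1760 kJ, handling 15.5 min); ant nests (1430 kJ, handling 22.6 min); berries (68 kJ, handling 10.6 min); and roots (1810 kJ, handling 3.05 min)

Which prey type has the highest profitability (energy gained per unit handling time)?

Profitability E/h (kJ/min): ground squirrels = 1760/15.5 = 114, ant nests = 1430/22.6 = 63.3, berries = 68/10.6 = 6.42, roots = 1810/3.05 = 593.
Ranked: roots > ground squirrels > ant nests > berries.

roots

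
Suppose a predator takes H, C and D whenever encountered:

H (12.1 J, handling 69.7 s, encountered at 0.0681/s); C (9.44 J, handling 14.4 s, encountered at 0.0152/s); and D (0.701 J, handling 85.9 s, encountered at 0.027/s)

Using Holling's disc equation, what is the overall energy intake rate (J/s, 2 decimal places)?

R = (0.0681×12.1 + 0.0152×9.44 + 0.027×0.701) / (1 + 0.0681×69.7 + 0.0152×14.4 + 0.027×85.9) = 0.9864/8.285 = 0.1191 J/s.

0.12 J/s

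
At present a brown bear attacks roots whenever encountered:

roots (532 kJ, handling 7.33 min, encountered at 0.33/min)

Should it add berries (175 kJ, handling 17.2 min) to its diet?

No

Current rate: (0.33×532)/(1 + 0.33×7.33) = 51.35 kJ/min.
berries: E/h = 175/17.2 = 10.17 kJ/min.
Since 10.17 < R, time spent handling berries is better spent searching.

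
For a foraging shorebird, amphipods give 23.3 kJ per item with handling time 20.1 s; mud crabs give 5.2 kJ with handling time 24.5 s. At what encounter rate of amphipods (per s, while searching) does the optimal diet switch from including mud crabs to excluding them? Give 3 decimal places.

The zero-one rule: include mud crabs iff E₂/h₂ > λE₁/(1+λh₁). Equality gives the switch point.
λE₁h₂ = E₂ + λE₂h₁ ⇒ λ = E₂/(E₁h₂ − E₂h₁) = 5.2/(570.9 − 104.5) = 0.01115 per s.

0.011 per s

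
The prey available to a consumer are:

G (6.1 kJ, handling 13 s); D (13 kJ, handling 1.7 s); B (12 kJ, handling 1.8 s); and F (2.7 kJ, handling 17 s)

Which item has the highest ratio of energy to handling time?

D

Profitability E/h (kJ/s): G = 6.1/13 = 0.469, D = 13/1.7 = 7.65, B = 12/1.8 = 6.67, F = 2.7/17 = 0.159.
Ranked: D > B > G > F.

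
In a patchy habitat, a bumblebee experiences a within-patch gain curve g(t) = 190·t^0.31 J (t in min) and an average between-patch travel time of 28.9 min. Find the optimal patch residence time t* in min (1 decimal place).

Optimal t* satisfies g'(t*) = g(t*)/(T + t*).
g'(t) = 0.31·190·t^-0.69. Setting 0.31·190·t^-0.69 = 190·t^0.31/(28.9+t) gives 0.31(28.9+t) = t, so 0.69·t = 0.31×28.9.
t* = 0.31×28.9/0.69 = 12.98 min.

13.0 min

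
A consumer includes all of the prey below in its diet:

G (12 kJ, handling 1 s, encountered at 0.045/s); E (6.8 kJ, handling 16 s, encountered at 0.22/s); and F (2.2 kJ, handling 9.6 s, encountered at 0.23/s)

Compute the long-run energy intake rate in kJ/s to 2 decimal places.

0.38 kJ/s

R = Σλ_iE_i / (1 + Σλ_ih_i)
Numerator: 0.045×12 + 0.22×6.8 + 0.23×2.2 = 2.542
Denominator: 1 + 0.045×1 + 0.22×16 + 0.23×9.6 = 6.773
R = 2.542/6.773 = 0.3753 kJ/s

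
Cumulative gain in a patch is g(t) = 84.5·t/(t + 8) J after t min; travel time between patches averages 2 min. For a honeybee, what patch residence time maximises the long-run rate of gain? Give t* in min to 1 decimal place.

Optimal t* satisfies g'(t*) = g(t*)/(T + t*).
g'(t) = 84.5·8/(t + 8)². Setting 84.5·8/(t+8)² = 84.5t/[(t+8)(2+t)] gives 8(2+t) = t(t+8), so t² = 8×2 = 16.
t* = √16 = 4 min.

4.0 min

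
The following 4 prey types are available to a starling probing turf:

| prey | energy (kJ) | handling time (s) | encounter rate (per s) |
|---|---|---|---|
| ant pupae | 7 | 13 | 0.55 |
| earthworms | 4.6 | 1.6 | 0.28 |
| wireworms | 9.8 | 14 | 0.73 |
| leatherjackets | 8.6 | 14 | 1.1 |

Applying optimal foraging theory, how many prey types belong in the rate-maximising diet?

1

Rank by E/h (kJ/s): earthworms 2.87, wireworms 0.7, leatherjackets 0.614, ant pupae 0.538. Include each in turn until the next type's E/h falls below the running intake rate.
Rate on top 1: 0.8895. wireworms: 0.7 < 0.8895 → exclude; stop.
Optimal diet: earthworms — 1 of 4 types.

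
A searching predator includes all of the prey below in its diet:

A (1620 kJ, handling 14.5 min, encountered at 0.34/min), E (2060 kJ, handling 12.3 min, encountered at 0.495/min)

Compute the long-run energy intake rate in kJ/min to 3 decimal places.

Energy encountered per unit search time: 0.34×1620 + 0.495×2060 = 1570 kJ/min.
Handling time per unit search time: 0.34×14.5 + 0.495×12.3 = 11.02.
Rate = 1570/(1 + 11.02) = 130.7 kJ/min.

130.674 kJ/min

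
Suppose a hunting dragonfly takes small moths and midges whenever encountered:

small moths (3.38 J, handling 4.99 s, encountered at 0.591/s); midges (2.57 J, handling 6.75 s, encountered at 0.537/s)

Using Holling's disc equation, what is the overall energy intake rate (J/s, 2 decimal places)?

R = (0.591×3.38 + 0.537×2.57) / (1 + 0.591×4.99 + 0.537×6.75) = 3.378/7.574 = 0.446 J/s.

0.45 J/s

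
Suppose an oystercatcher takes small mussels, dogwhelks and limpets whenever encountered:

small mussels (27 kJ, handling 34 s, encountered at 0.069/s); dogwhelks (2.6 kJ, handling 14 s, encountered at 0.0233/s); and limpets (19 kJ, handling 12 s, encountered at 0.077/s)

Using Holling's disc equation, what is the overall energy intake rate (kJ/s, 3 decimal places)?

R = (0.069×27 + 0.0233×2.6 + 0.077×19) / (1 + 0.069×34 + 0.0233×14 + 0.077×12) = 3.387/4.596 = 0.7368 kJ/s.

0.737 kJ/s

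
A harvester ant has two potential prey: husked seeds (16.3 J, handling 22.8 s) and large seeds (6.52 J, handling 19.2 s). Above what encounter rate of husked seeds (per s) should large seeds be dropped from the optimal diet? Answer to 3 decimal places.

0.040 per s

The zero-one rule: include large seeds iff E₂/h₂ > λE₁/(1+λh₁). Equality gives the switch point.
λE₁h₂ = E₂ + λE₂h₁ ⇒ λ = E₂/(E₁h₂ − E₂h₁) = 6.52/(313 − 148.7) = 0.03968 per s.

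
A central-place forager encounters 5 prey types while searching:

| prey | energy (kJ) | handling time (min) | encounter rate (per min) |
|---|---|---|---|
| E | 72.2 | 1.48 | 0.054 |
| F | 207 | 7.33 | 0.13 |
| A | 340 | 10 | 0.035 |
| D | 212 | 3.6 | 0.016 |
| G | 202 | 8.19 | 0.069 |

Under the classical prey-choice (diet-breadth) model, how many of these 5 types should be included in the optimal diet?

Rank by E/h (kJ/min): D 58.9, E 48.8, A 34, F 28.2, G 24.7. Include each in turn until the next type's E/h falls below the running intake rate.
Rate on top 1: 3.207. E: 48.8 > 3.207 → include.
Rate on top 2: 6.409. A: 34 > 6.409 → include.
Rate on top 3: 12.9. F: 28.2 > 12.9 → include.
Rate on top 4: 18.89. G: 24.7 > 18.89 → include.
Optimal diet: D, E, A, F, G — 5 of 5 types.

5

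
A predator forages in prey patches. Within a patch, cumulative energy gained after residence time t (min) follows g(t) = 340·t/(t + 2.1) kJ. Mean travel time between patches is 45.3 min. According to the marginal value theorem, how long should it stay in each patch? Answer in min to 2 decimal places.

Maximise g(t)/(T+t): set derivative to zero → g'(t)(T+t) = g(t).
g'(t) = 340·2.1/(t + 2.1)². Setting 340·2.1/(t+2.1)² = 340t/[(t+2.1)(45.3+t)] gives 2.1(45.3+t) = t(t+2.1), so t² = 2.1×45.3 = 95.13.
t* = √95.13 = 9.753 min.

9.75 min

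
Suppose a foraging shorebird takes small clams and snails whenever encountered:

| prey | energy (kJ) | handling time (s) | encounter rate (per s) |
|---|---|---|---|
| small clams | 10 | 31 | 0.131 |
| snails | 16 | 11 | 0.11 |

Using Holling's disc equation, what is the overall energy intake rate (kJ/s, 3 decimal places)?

R = (0.131×10 + 0.11×16) / (1 + 0.131×31 + 0.11×11) = 3.07/6.271 = 0.4896 kJ/s.

0.490 kJ/s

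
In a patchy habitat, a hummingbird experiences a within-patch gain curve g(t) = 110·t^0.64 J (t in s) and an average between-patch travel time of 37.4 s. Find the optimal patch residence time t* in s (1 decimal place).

By the marginal value theorem, leave when the instantaneous gain rate g'(t) equals the habitat-wide average g(t)/(T + t).
g'(t) = 0.64·110·t^-0.36. Setting 0.64·110·t^-0.36 = 110·t^0.64/(37.4+t) gives 0.64(37.4+t) = t, so 0.36·t = 0.64×37.4.
t* = 0.64×37.4/0.36 = 66.49 s.

66.5 s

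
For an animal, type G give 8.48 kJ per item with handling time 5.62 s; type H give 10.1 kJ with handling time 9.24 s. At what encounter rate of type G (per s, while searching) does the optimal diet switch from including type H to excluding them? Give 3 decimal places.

0.468 per s

At the threshold, the rate on type G alone equals the profitability of type H: λ·8.48/(1 + λ·5.62) = 10.1/9.24 = 1.093.
Rearranging, λ(8.48 − 1.093×5.62) = 1.093, so λ = 1.093/2.337 = 0.4677 per s.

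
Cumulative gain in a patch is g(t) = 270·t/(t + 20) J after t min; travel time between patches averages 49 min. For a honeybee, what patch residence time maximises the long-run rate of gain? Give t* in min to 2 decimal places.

Maximise g(t)/(T+t): set derivative to zero → g'(t)(T+t) = g(t).
g'(t) = 270·20/(t + 20)². Setting 270·20/(t+20)² = 270t/[(t+20)(49+t)] gives 20(49+t) = t(t+20), so t² = 20×49 = 980.
t* = √980 = 31.3 min.

31.30 min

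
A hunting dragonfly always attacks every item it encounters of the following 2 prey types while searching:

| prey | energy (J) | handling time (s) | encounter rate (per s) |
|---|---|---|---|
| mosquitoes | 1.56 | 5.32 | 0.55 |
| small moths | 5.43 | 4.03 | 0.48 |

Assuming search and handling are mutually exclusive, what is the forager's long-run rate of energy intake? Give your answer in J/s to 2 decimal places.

0.59 J/s

R = Σλ_iE_i / (1 + Σλ_ih_i)
Numerator: 0.55×1.56 + 0.48×5.43 = 3.464
Denominator: 1 + 0.55×5.32 + 0.48×4.03 = 5.86
R = 3.464/5.86 = 0.5912 J/s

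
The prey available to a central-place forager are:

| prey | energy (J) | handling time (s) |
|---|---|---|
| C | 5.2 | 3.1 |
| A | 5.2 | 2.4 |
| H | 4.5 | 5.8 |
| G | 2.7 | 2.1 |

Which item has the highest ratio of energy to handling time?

A

In descending order of E/h:
A: 5.2/2.4 = 2.17 J/s
C: 5.2/3.1 = 1.68 J/s
G: 2.7/2.1 = 1.29 J/s
H: 4.5/5.8 = 0.776 J/s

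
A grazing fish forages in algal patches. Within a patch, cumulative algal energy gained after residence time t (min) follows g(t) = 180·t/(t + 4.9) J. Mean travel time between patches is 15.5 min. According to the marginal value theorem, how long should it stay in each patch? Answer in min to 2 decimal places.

Optimal t* satisfies g'(t*) = g(t*)/(T + t*).
g'(t) = 180·4.9/(t + 4.9)². Setting 180·4.9/(t+4.9)² = 180t/[(t+4.9)(15.5+t)] gives 4.9(15.5+t) = t(t+4.9), so t² = 4.9×15.5 = 75.95.
t* = √75.95 = 8.715 min.

8.71 min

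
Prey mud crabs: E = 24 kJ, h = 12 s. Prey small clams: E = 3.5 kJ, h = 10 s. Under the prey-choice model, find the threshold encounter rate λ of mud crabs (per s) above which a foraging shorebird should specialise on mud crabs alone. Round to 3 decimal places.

The zero-one rule: include small clams iff E₂/h₂ > λE₁/(1+λh₁). Equality gives the switch point.
λE₁h₂ = E₂ + λE₂h₁ ⇒ λ = E₂/(E₁h₂ − E₂h₁) = 3.5/(240 − 42) = 0.01768 per s.

0.018 per s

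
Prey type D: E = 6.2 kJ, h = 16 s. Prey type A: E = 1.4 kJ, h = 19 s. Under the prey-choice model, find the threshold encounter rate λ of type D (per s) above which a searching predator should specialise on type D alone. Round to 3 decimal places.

0.015 per s

At the threshold, the rate on type D alone equals the profitability of type A: λ·6.2/(1 + λ·16) = 1.4/19 = 0.07368.
Rearranging, λ(6.2 − 0.07368×16) = 0.07368, so λ = 0.07368/5.021 = 0.01468 per s.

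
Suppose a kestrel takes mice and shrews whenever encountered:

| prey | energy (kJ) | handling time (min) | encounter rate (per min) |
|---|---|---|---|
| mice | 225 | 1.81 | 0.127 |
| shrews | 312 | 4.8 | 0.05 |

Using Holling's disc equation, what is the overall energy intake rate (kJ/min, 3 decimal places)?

R = Σλ_iE_i / (1 + Σλ_ih_i)
Numerator: 0.127×225 + 0.05×312 = 44.17
Denominator: 1 + 0.127×1.81 + 0.05×4.8 = 1.47
R = 44.17/1.47 = 30.05 kJ/min

30.054 kJ/min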